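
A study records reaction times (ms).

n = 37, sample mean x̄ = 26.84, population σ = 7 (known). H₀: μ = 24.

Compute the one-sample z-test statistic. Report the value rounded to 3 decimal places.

test statistic = 2.468

SE = σ/√n = 7/√37 = 1.1508
z = (x̄−μ₀)/SE = (26.84−24)/1.1508 = 2.4679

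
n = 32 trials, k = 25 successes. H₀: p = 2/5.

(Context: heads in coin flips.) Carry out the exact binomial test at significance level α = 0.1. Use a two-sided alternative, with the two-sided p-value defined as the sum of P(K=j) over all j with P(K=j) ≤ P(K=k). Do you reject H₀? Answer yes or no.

Exact binomial: n=32, k=25, p₀=2/5=0.4000
P(X=j) = C(n,j)·p₀^j·(1−p₀)^(n−j); p = Σ P(X=j) over j with P(X=j) ≤ P(X=25)
p-value (two-sided) = 0.00001
At α=0.1: p < α → reject H₀

reject H₀: yes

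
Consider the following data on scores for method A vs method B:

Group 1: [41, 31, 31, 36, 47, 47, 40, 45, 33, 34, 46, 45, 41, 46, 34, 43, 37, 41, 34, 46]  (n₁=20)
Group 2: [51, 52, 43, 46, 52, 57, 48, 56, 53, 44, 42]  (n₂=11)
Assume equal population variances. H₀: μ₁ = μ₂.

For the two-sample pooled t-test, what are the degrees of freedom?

df = n₁ + n₂ − 2 = 20 + 11 − 2 = 29

degrees of freedom = 29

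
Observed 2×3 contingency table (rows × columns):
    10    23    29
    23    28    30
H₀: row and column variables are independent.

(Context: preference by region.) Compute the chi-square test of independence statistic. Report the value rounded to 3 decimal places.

Row totals [62, 81], col totals [33, 51, 59], n=143
χ² = (10−14.31)²/14.31 + (23−22.11)²/22.11 + (29−25.58)²/25.58 + (23−18.69)²/18.69 + (28−28.89)²/28.89 + (30−33.42)²/33.42 = 3.1597
df = 2

test statistic = 3.160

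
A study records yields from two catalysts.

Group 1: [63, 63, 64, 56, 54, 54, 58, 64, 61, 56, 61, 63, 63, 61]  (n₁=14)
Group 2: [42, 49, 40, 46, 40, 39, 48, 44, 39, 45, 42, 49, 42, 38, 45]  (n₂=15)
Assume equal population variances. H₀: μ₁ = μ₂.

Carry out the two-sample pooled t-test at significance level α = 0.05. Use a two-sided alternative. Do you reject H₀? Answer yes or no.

reject H₀: yes

x̄₁=60.071, s₁=3.710, n₁=14
x̄₂=43.200, s₂=3.707, n₂=15
s_p² = [13·3.710² + 14·3.707²]/27 = 13.7529
SE = √(s_p²·(1/14+1/15)) = 1.3781
t = (60.071−43.200)/1.3781 = 12.2424
df = 27
p-value (two-sided) = 0.00000
At α=0.05: p < α → reject H₀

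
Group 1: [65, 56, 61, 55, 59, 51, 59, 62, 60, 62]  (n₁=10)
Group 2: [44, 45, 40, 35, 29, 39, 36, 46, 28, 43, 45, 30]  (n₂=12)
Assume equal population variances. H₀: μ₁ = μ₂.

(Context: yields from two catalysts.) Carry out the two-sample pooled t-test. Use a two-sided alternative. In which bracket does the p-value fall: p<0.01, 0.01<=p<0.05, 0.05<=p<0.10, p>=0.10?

p-value bracket: p<0.01

x̄₁=59.000, s₁=4.055, n₁=10
x̄₂=38.333, s₂=6.638, n₂=12
s_p² = [9·4.055² + 11·6.638²]/20 = 31.6333
SE = √(s_p²·(1/10+1/12)) = 2.4082
t = (59.000−38.333)/2.4082 = 8.5818
df = 20
p-value (two-sided) = 0.00000
→ bracket: p<0.01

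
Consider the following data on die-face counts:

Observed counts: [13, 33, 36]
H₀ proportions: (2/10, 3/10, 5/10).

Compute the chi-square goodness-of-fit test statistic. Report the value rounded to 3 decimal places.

test statistic = 4.183

n = 82; E_i = n·p_i = [16.40, 24.60, 41.00]
χ² = (13−16.40)²/16.40 + (33−24.60)²/24.60 + (36−41.00)²/41.00 = 4.1829
df = 2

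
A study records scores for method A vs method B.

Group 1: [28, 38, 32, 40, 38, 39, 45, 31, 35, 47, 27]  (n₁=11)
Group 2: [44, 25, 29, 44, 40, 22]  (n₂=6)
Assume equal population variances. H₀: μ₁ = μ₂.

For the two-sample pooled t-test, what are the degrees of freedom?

degrees of freedom = 15

df = n₁ + n₂ − 2 = 11 + 6 − 2 = 15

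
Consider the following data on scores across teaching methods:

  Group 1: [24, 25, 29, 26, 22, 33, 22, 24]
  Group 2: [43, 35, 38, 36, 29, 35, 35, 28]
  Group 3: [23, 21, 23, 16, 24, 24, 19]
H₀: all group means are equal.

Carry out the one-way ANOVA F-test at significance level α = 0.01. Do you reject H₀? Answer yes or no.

reject H₀: yes

Group means [25.62, 34.88, 21.43], grand mean 27.565
SSB = Σnᵢ(x̄ᵢ−x̄)² = 721.188; SSW = ΣΣ(x−x̄ᵢ)² = 310.464
MSB = 721.188/2 = 360.5939; MSW = 310.464/20 = 15.5232
F = MSB/MSW = 23.2293
df = (2, 20)
p-value (upper-tail) = 0.00001
At α=0.01: p < α → reject H₀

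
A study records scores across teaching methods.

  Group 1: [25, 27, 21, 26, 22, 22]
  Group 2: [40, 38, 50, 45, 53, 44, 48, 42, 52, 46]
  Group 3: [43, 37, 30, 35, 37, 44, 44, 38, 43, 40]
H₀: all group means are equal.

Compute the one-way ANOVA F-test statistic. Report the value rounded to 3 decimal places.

test statistic = 47.103

Group means [23.83, 45.80, 39.10], grand mean 38.154
SSB = Σnᵢ(x̄ᵢ−x̄)² = 1824.051; SSW = ΣΣ(x−x̄ᵢ)² = 445.333
MSB = 1824.051/2 = 912.0256; MSW = 445.333/23 = 19.3623
F = MSB/MSW = 47.1031
df = (2, 23)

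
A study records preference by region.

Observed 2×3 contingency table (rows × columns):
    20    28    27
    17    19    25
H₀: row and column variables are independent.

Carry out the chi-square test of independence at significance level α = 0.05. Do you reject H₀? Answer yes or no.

Row totals [75, 61], col totals [37, 47, 52], n=136
χ² = (20−20.40)²/20.40 + (28−25.92)²/25.92 + (27−28.68)²/28.68 + (17−16.60)²/16.60 + (19−21.08)²/21.08 + (25−23.32)²/23.32 = 0.6088
df = 2
p-value (upper-tail) = 0.73755
At α=0.05: p ≥ α → fail to reject H₀

reject H₀: no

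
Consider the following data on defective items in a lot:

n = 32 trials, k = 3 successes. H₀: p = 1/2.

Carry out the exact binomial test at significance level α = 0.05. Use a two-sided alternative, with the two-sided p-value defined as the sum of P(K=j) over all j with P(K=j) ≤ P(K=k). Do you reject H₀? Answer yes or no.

Exact binomial: n=32, k=3, p₀=1/2=0.5000
P(X=j) = C(n,j)·p₀^j·(1−p₀)^(n−j); p = Σ P(X=j) over j with P(X=j) ≤ P(X=3)
p-value (two-sided) = 0.00000
At α=0.05: p < α → reject H₀

reject H₀: yes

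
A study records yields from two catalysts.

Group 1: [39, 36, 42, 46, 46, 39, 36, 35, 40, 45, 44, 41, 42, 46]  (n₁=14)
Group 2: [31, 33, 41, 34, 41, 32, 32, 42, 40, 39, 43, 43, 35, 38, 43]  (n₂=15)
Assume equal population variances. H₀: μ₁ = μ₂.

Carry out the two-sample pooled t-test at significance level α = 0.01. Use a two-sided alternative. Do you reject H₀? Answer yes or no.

reject H₀: no

x̄₁=41.214, s₁=3.886, n₁=14
x̄₂=37.800, s₂=4.507, n₂=15
s_p² = [13·3.886² + 14·4.507²]/27 = 17.8058
SE = √(s_p²·(1/14+1/15)) = 1.5681
t = (41.214−37.800)/1.5681 = 2.1774
df = 27
p-value (two-sided) = 0.03837
At α=0.01: p ≥ α → fail to reject H₀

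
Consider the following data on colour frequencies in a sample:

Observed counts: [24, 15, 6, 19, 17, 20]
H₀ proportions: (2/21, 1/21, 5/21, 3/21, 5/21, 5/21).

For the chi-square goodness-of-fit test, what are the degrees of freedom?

degrees of freedom = 5

df = k − 1 = 6 − 1 = 5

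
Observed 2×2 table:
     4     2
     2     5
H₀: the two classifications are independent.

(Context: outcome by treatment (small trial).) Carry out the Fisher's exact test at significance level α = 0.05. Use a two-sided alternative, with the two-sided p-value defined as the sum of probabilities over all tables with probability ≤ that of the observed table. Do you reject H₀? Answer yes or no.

reject H₀: no

Margins: r₁=6, r₂=7, c₁=6, c₂=7, n=13
p_obs = C(6,4)·C(7,2)/C(13,6); sum pmf over tables with pmf ≤ p_obs
p-value (two-sided) = 0.28613
At α=0.05: p ≥ α → fail to reject H₀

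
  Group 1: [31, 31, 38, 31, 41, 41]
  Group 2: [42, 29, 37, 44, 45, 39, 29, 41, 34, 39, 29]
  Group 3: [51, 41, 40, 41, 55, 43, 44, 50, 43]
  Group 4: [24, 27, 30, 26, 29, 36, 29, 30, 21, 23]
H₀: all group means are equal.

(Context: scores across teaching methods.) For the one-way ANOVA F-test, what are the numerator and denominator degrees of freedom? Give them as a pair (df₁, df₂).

k = 4 groups, N = 36 total
df = (k−1, N−k) = (4−1, 36−4) = (3, 32)

degrees of freedom = [3, 32]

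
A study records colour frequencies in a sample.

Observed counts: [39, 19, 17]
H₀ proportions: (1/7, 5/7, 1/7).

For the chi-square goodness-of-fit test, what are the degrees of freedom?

degrees of freedom = 2

df = k − 1 = 3 − 1 = 2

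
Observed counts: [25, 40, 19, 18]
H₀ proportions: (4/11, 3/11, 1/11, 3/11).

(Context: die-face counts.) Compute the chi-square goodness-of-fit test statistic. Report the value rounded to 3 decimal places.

test statistic = 22.945

n = 102; E_i = n·p_i = [37.09, 27.82, 9.27, 27.82]
χ² = (25−37.09)²/37.09 + (40−27.82)²/27.82 + (19−9.27)²/9.27 + (18−27.82)²/27.82 = 22.9453
df = 3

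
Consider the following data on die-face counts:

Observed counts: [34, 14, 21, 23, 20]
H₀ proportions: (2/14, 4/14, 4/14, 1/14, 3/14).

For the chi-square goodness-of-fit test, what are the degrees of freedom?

degrees of freedom = 4

df = k − 1 = 5 − 1 = 4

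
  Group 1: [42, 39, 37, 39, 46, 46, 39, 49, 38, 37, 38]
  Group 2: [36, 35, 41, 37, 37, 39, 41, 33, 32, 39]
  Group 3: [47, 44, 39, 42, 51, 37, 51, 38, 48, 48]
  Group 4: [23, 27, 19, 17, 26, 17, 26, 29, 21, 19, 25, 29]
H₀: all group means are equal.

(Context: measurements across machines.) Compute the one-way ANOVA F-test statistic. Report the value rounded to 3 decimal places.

test statistic = 52.872

Group means [40.91, 37.00, 44.50, 23.17], grand mean 35.884
SSB = Σnᵢ(x̄ᵢ−x̄)² = 2973.343; SSW = ΣΣ(x−x̄ᵢ)² = 731.076
MSB = 2973.343/3 = 991.1143; MSW = 731.076/39 = 18.7455
F = MSB/MSW = 52.8720
df = (3, 39)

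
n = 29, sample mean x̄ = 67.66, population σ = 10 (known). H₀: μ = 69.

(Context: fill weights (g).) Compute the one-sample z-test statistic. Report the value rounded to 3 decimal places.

SE = σ/√n = 10/√29 = 1.8570
z = (x̄−μ₀)/SE = (67.66−69)/1.8570 = -0.7216

test statistic = -0.722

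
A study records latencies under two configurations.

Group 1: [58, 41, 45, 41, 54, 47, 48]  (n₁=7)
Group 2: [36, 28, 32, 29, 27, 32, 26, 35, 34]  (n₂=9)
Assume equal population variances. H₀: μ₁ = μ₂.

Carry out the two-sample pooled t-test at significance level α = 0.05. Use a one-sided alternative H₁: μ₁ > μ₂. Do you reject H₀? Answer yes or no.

x̄₁=47.714, s₁=6.370, n₁=7
x̄₂=31.000, s₂=3.640, n₂=9
s_p² = [6·6.370² + 8·3.640²]/14 = 24.9592
SE = √(s_p²·(1/7+1/9)) = 2.5177
t = (47.714−31.000)/2.5177 = 6.6387
df = 14
p-value (one-sided, H₁ greater) = 0.00001
At α=0.05: p < α → reject H₀

reject H₀: yes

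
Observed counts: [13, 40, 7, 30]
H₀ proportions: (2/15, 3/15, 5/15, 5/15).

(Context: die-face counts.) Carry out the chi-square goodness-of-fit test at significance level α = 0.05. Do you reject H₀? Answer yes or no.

n = 90; E_i = n·p_i = [12.00, 18.00, 30.00, 30.00]
χ² = (13−12.00)²/12.00 + (40−18.00)²/18.00 + (7−30.00)²/30.00 + (30−30.00)²/30.00 = 44.6056
df = 3
p-value (upper-tail) = 0.00000
At α=0.05: p < α → reject H₀

reject H₀: yes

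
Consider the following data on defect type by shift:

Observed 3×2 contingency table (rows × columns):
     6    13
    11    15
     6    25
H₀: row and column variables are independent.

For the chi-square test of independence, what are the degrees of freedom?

df = (r−1)(c−1) = (3−1)·(2−1) = 2

degrees of freedom = 2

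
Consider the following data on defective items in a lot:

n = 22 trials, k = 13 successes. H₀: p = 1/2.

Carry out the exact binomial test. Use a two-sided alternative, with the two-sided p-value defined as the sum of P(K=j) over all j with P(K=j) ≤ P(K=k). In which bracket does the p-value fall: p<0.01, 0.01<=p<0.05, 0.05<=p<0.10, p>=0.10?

Exact binomial: n=22, k=13, p₀=1/2=0.5000
P(X=j) = C(n,j)·p₀^j·(1−p₀)^(n−j); p = Σ P(X=j) over j with P(X=j) ≤ P(X=13)
p-value (two-sided) = 0.52347
→ bracket: p>=0.10

p-value bracket: p>=0.10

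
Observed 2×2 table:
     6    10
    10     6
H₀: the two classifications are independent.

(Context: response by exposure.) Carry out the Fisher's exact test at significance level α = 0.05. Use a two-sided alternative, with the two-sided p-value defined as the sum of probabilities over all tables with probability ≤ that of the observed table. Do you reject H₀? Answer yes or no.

Margins: r₁=16, r₂=16, c₁=16, c₂=16, n=32
p_obs = C(16,6)·C(16,10)/C(32,16); sum pmf over tables with pmf ≤ p_obs
p-value (two-sided) = 0.28897
At α=0.05: p ≥ α → fail to reject H₀

reject H₀: no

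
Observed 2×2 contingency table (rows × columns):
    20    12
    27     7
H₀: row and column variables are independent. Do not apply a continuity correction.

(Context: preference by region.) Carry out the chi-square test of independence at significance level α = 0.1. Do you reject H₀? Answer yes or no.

Row totals [32, 34], col totals [47, 19], n=66
χ² = (20−22.79)²/22.79 + (12−9.21)²/9.21 + (27−24.21)²/24.21 + (7−9.79)²/9.79 = 2.2998
df = 1
p-value (upper-tail) = 0.12939
At α=0.1: p ≥ α → fail to reject H₀

reject H₀: no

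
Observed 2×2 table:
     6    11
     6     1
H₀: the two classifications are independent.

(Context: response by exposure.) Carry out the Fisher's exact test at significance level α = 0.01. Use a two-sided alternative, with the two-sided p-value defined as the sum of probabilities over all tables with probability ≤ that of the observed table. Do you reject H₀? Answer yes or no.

reject H₀: no

Margins: r₁=17, r₂=7, c₁=12, c₂=12, n=24
p_obs = C(17,6)·C(7,6)/C(24,12); sum pmf over tables with pmf ≤ p_obs
p-value (two-sided) = 0.06865
At α=0.01: p ≥ α → fail to reject H₀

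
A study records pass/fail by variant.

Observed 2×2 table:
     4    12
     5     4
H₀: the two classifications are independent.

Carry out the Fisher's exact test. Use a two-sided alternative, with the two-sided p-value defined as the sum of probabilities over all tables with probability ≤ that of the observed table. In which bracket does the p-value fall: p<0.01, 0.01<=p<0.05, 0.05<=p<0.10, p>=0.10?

p-value bracket: p>=0.10

Margins: r₁=16, r₂=9, c₁=9, c₂=16, n=25
p_obs = C(16,4)·C(9,5)/C(25,9); sum pmf over tables with pmf ≤ p_obs
p-value (two-sided) = 0.19976
→ bracket: p>=0.10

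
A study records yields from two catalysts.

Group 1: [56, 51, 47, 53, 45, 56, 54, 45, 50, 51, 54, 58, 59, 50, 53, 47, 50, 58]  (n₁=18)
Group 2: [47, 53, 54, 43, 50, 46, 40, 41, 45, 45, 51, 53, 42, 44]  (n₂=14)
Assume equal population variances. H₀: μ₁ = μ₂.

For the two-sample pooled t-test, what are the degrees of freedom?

degrees of freedom = 30

df = n₁ + n₂ − 2 = 18 + 14 − 2 = 30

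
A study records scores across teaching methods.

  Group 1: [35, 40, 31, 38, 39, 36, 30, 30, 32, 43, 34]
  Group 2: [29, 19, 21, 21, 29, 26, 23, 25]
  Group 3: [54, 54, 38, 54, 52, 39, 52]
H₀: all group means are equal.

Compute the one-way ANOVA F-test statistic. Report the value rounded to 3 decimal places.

test statistic = 44.077

Group means [35.27, 24.12, 49.00], grand mean 35.538
SSB = Σnᵢ(x̄ᵢ−x̄)² = 2311.405; SSW = ΣΣ(x−x̄ᵢ)² = 603.057
MSB = 2311.405/2 = 1155.7024; MSW = 603.057/23 = 26.2199
F = MSB/MSW = 44.0774
df = (2, 23)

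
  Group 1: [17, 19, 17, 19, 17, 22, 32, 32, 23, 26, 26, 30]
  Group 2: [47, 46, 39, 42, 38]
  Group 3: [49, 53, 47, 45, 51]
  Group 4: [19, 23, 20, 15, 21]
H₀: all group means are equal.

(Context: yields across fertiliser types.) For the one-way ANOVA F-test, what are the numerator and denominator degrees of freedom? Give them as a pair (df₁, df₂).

k = 4 groups, N = 27 total
df = (k−1, N−k) = (4−1, 27−4) = (3, 23)

degrees of freedom = [3, 23]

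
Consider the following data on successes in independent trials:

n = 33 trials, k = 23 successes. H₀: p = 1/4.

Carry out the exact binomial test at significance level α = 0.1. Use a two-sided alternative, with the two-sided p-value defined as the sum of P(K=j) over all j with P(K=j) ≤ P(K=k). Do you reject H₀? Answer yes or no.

Exact binomial: n=33, k=23, p₀=1/4=0.2500
P(X=j) = C(n,j)·p₀^j·(1−p₀)^(n−j); p = Σ P(X=j) over j with P(X=j) ≤ P(X=23)
p-value (two-sided) = 0.00000
At α=0.1: p < α → reject H₀

reject H₀: yes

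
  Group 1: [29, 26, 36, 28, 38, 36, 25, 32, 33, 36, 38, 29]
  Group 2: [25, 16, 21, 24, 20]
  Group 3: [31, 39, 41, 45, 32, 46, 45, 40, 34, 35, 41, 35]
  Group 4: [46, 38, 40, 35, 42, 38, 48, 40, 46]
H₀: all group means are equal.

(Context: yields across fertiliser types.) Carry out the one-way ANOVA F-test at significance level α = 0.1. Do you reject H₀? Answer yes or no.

reject H₀: yes

Group means [32.17, 21.20, 38.67, 41.44], grand mean 34.974
SSB = Σnᵢ(x̄ᵢ−x̄)² = 1583.618; SSW = ΣΣ(x−x̄ᵢ)² = 743.356
MSB = 1583.618/3 = 527.8727; MSW = 743.356/34 = 21.8634
F = MSB/MSW = 24.1441
df = (3, 34)
p-value (upper-tail) = 0.00000
At α=0.1: p < α → reject H₀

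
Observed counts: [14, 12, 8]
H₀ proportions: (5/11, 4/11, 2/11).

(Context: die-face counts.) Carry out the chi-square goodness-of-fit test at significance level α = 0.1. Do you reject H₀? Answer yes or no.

reject H₀: no

n = 34; E_i = n·p_i = [15.45, 12.36, 6.18]
χ² = (14−15.45)²/15.45 + (12−12.36)²/12.36 + (8−6.18)²/6.18 = 0.6824
df = 2
p-value (upper-tail) = 0.71093
At α=0.1: p ≥ α → fail to reject H₀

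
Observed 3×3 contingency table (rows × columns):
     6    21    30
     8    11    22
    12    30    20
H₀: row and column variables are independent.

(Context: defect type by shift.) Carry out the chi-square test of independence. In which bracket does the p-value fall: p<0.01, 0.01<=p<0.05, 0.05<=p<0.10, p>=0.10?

p-value bracket: 0.05<=p<0.10

Row totals [57, 41, 62], col totals [26, 62, 72], n=160
χ² = (6−9.26)²/9.26 + (21−22.09)²/22.09 + (30−25.65)²/25.65 + (8−6.66)²/6.66 + (11−15.89)²/15.89 + (22−18.45)²/18.45 + (12−10.07)²/10.07 + (30−24.02)²/24.02 + (20−27.90)²/27.90 = 8.4862
df = 4
p-value (upper-tail) = 0.07531
→ bracket: 0.05<=p<0.10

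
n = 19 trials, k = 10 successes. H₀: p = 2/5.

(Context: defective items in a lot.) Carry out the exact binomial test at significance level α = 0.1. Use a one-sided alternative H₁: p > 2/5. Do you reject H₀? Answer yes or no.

reject H₀: no

Exact binomial: n=19, k=10, p₀=2/5=0.4000
P(X≥10) from Σ C(n,i)·p₀^i·(1−p₀)^(n−i)
p-value (one-sided, H₁ greater) = 0.18609
At α=0.1: p ≥ α → fail to reject H₀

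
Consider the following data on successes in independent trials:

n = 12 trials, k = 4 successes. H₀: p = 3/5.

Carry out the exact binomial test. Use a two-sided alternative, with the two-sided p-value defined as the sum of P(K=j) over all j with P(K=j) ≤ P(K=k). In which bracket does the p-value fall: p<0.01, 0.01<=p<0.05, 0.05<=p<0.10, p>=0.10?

Exact binomial: n=12, k=4, p₀=3/5=0.6000
P(X=j) = C(n,j)·p₀^j·(1−p₀)^(n−j); p = Σ P(X=j) over j with P(X=j) ≤ P(X=4)
p-value (two-sided) = 0.07690
→ bracket: 0.05<=p<0.10

p-value bracket: 0.05<=p<0.10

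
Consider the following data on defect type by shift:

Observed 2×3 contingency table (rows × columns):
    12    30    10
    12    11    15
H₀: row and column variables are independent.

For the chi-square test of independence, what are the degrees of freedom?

df = (r−1)(c−1) = (2−1)·(3−1) = 2

degrees of freedom = 2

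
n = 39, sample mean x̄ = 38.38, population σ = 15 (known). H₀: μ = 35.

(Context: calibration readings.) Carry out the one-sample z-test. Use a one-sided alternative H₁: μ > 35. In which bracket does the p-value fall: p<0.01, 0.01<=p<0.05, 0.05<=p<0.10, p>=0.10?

p-value bracket: 0.05<=p<0.10

SE = σ/√n = 15/√39 = 2.4019
z = (x̄−μ₀)/SE = (38.38−35)/2.4019 = 1.4072
p-value (one-sided, H₁ greater) = 0.07968
→ bracket: 0.05<=p<0.10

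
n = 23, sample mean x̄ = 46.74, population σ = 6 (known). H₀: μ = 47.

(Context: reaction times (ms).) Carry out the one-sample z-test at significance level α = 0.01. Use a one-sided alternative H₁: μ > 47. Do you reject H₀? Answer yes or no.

reject H₀: no

SE = σ/√n = 6/√23 = 1.2511
z = (x̄−μ₀)/SE = (46.74−47)/1.2511 = -0.2078
p-value (one-sided, H₁ greater) = 0.58231
At α=0.01: p ≥ α → fail to reject H₀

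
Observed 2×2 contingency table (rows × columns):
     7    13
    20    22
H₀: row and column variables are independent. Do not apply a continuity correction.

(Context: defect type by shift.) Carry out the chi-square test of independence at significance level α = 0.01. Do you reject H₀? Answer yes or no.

reject H₀: no

Row totals [20, 42], col totals [27, 35], n=62
χ² = (7−8.71)²/8.71 + (13−11.29)²/11.29 + (20−18.29)²/18.29 + (22−23.71)²/23.71 = 0.8776
df = 1
p-value (upper-tail) = 0.34886
At α=0.01: p ≥ α → fail to reject H₀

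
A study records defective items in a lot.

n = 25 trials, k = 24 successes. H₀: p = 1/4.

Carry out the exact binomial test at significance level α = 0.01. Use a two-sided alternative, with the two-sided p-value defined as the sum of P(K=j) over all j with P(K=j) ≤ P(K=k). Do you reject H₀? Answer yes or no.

Exact binomial: n=25, k=24, p₀=1/4=0.2500
P(X=j) = C(n,j)·p₀^j·(1−p₀)^(n−j); p = Σ P(X=j) over j with P(X=j) ≤ P(X=24)
p-value (two-sided) = 0.00000
At α=0.01: p < α → reject H₀

reject H₀: yes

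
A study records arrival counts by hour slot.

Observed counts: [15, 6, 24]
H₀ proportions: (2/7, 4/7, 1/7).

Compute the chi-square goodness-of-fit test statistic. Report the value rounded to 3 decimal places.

n = 45; E_i = n·p_i = [12.86, 25.71, 6.43]
χ² = (15−12.86)²/12.86 + (6−25.71)²/25.71 + (24−6.43)²/6.43 = 63.5000
df = 2

test statistic = 63.500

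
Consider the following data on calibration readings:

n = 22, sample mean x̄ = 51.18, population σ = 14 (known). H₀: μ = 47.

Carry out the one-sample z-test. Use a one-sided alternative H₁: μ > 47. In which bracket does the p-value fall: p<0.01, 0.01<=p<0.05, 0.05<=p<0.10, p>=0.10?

p-value bracket: 0.05<=p<0.10

SE = σ/√n = 14/√22 = 2.9848
z = (x̄−μ₀)/SE = (51.18−47)/2.9848 = 1.4004
p-value (one-sided, H₁ greater) = 0.08069
→ bracket: 0.05<=p<0.10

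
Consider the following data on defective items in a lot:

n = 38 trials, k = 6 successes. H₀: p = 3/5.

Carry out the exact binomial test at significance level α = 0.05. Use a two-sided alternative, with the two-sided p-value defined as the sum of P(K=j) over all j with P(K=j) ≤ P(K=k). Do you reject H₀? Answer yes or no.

Exact binomial: n=38, k=6, p₀=3/5=0.6000
P(X=j) = C(n,j)·p₀^j·(1−p₀)^(n−j); p = Σ P(X=j) over j with P(X=j) ≤ P(X=6)
p-value (two-sided) = 0.00000
At α=0.05: p < α → reject H₀

reject H₀: yes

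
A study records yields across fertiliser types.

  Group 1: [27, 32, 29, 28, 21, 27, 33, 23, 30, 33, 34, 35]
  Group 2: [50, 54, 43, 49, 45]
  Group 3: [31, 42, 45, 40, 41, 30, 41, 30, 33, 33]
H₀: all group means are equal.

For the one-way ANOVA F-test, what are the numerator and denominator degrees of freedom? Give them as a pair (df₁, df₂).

k = 3 groups, N = 27 total
df = (k−1, N−k) = (3−1, 27−3) = (2, 24)

degrees of freedom = [2, 24]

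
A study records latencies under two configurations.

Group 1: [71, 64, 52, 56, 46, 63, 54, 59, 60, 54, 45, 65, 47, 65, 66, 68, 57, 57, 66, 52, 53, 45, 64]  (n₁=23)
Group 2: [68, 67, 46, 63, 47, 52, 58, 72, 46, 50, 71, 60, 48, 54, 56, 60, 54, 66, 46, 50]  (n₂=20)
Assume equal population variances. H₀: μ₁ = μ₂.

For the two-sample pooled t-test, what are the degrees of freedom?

degrees of freedom = 41

df = n₁ + n₂ − 2 = 23 + 20 − 2 = 41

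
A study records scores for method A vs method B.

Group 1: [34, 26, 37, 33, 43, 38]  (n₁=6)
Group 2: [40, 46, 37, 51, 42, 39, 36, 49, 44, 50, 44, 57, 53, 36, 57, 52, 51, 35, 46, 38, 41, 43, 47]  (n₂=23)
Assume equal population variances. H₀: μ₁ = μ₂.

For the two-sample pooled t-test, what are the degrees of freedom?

degrees of freedom = 27

df = n₁ + n₂ − 2 = 6 + 23 − 2 = 27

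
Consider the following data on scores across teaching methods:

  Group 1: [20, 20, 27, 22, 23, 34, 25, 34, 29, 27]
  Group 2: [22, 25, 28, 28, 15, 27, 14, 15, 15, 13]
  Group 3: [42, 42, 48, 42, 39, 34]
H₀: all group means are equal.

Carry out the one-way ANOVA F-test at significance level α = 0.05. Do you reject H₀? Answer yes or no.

Group means [26.10, 20.20, 41.17], grand mean 27.308
SSB = Σnᵢ(x̄ᵢ−x̄)² = 1672.205; SSW = ΣΣ(x−x̄ᵢ)² = 707.333
MSB = 1672.205/2 = 836.1026; MSW = 707.333/23 = 30.7536
F = MSB/MSW = 27.1871
df = (2, 23)
p-value (upper-tail) = 0.00000
At α=0.05: p < α → reject H₀

reject H₀: yes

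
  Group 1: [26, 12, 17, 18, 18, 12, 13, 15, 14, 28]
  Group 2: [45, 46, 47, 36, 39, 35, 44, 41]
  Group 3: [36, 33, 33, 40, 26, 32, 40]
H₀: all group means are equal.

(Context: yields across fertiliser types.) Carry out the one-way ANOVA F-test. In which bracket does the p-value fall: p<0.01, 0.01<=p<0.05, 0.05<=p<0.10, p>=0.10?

p-value bracket: p<0.01

Group means [17.30, 41.62, 34.29], grand mean 29.840
SSB = Σnᵢ(x̄ᵢ−x̄)² = 2821.956; SSW = ΣΣ(x−x̄ᵢ)² = 575.404
MSB = 2821.956/2 = 1410.9782; MSW = 575.404/22 = 26.1547
F = MSB/MSW = 53.9474
df = (2, 22)
p-value (upper-tail) = 0.00000
→ bracket: p<0.01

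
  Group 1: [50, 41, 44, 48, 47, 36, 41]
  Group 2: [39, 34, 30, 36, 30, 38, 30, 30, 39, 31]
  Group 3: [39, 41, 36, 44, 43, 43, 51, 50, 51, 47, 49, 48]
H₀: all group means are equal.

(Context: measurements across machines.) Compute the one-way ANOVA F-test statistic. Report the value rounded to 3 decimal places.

Group means [43.86, 33.70, 45.17], grand mean 40.897
SSB = Σnᵢ(x̄ᵢ−x̄)² = 798.066; SSW = ΣΣ(x−x̄ᵢ)² = 552.624
MSB = 798.066/2 = 399.0329; MSW = 552.624/26 = 21.2548
F = MSB/MSW = 18.7738
df = (2, 26)

test statistic = 18.774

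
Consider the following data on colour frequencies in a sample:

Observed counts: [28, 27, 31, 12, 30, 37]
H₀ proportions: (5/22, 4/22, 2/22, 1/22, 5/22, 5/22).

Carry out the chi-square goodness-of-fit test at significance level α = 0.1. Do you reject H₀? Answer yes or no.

reject H₀: yes

n = 165; E_i = n·p_i = [37.50, 30.00, 15.00, 7.50, 37.50, 37.50]
χ² = (28−37.50)²/37.50 + (27−30.00)²/30.00 + (31−15.00)²/15.00 + (12−7.50)²/7.50 + (30−37.50)²/37.50 + (37−37.50)²/37.50 = 23.9800
df = 5
p-value (upper-tail) = 0.00022
At α=0.1: p < α → reject H₀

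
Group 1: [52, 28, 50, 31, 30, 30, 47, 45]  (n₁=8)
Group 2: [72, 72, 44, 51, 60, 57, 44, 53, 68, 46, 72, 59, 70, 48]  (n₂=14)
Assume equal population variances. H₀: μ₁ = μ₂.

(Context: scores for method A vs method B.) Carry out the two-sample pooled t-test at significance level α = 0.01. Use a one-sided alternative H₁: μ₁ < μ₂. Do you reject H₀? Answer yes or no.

reject H₀: yes

x̄₁=39.125, s₁=10.260, n₁=8
x̄₂=58.286, s₂=10.908, n₂=14
s_p² = [7·10.260² + 13·10.908²]/20 = 114.1866
SE = √(s_p²·(1/8+1/14)) = 4.7360
t = (39.125−58.286)/4.7360 = -4.0458
df = 20
p-value (one-sided, H₁ less) = 0.00032
At α=0.01: p < α → reject H₀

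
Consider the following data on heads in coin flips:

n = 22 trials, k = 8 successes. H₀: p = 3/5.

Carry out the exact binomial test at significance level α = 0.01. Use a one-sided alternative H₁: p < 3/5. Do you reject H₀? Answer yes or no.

reject H₀: no

Exact binomial: n=22, k=8, p₀=3/5=0.6000
P(X≤8) from Σ C(n,i)·p₀^i·(1−p₀)^(n−i)
p-value (one-sided, H₁ less) = 0.02147
At α=0.01: p ≥ α → fail to reject H₀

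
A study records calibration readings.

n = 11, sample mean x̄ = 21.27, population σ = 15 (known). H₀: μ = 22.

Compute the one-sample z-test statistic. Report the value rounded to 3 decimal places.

SE = σ/√n = 15/√11 = 4.5227
z = (x̄−μ₀)/SE = (21.27−22)/4.5227 = -0.1614

test statistic = -0.161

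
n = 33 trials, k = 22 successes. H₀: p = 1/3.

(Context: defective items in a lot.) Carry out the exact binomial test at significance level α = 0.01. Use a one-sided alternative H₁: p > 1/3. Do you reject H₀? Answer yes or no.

reject H₀: yes

Exact binomial: n=33, k=22, p₀=1/3=0.3333
P(X≥22) from Σ C(n,i)·p₀^i·(1−p₀)^(n−i)
p-value (one-sided, H₁ greater) = 0.00009
At α=0.01: p < α → reject H₀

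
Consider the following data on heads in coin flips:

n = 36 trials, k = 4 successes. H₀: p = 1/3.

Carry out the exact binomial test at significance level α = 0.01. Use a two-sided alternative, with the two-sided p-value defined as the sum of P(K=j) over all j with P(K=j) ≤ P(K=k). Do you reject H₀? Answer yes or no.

reject H₀: yes

Exact binomial: n=36, k=4, p₀=1/3=0.3333
P(X=j) = C(n,j)·p₀^j·(1−p₀)^(n−j); p = Σ P(X=j) over j with P(X=j) ≤ P(X=4)
p-value (two-sided) = 0.00398
At α=0.01: p < α → reject H₀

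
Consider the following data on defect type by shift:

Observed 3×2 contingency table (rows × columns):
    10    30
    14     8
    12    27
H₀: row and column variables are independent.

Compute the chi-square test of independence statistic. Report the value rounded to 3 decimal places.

test statistic = 9.895

Row totals [40, 22, 39], col totals [36, 65], n=101
χ² = (10−14.26)²/14.26 + (30−25.74)²/25.74 + (14−7.84)²/7.84 + (8−14.16)²/14.16 + (12−13.90)²/13.90 + (27−25.10)²/25.10 = 9.8946
df = 2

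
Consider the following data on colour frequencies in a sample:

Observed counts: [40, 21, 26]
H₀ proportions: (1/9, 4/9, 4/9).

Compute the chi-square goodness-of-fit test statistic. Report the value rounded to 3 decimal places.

n = 87; E_i = n·p_i = [9.67, 38.67, 38.67]
χ² = (40−9.67)²/9.67 + (21−38.67)²/38.67 + (26−38.67)²/38.67 = 107.4052
df = 2

test statistic = 107.405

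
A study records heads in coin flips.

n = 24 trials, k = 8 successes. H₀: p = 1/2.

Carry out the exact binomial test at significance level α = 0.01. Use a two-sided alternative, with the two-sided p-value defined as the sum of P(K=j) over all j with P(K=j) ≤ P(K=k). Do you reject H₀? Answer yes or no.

reject H₀: no

Exact binomial: n=24, k=8, p₀=1/2=0.5000
P(X=j) = C(n,j)·p₀^j·(1−p₀)^(n−j); p = Σ P(X=j) over j with P(X=j) ≤ P(X=8)
p-value (two-sided) = 0.15159
At α=0.01: p ≥ α → fail to reject H₀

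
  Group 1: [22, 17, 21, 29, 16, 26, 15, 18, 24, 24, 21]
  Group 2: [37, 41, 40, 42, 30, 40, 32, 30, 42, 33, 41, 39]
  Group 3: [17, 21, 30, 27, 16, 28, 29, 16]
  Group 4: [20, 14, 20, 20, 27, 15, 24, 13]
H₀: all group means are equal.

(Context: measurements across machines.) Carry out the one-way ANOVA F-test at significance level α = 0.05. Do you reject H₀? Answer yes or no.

Group means [21.18, 37.25, 23.00, 19.12], grand mean 26.077
SSB = Σnᵢ(x̄ᵢ−x̄)² = 2224.008; SSW = ΣΣ(x−x̄ᵢ)² = 868.761
MSB = 2224.008/3 = 741.3360; MSW = 868.761/35 = 24.8218
F = MSB/MSW = 29.8664
df = (3, 35)
p-value (upper-tail) = 0.00000
At α=0.05: p < α → reject H₀

reject H₀: yes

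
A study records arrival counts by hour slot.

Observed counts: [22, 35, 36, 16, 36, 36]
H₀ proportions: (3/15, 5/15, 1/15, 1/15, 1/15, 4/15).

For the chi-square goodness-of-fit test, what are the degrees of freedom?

df = k − 1 = 6 − 1 = 5

degrees of freedom = 5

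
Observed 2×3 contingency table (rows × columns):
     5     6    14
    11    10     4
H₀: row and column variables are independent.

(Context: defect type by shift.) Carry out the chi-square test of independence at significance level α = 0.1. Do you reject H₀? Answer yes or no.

reject H₀: yes

Row totals [25, 25], col totals [16, 16, 18], n=50
χ² = (5−8.00)²/8.00 + (6−8.00)²/8.00 + (14−9.00)²/9.00 + (11−8.00)²/8.00 + (10−8.00)²/8.00 + (4−9.00)²/9.00 = 8.8056
df = 2
p-value (upper-tail) = 0.01224
At α=0.1: p < α → reject H₀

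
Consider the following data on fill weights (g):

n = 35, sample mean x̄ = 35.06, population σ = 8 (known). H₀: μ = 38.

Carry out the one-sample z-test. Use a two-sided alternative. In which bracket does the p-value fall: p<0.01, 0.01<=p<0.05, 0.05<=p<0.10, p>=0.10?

SE = σ/√n = 8/√35 = 1.3522
z = (x̄−μ₀)/SE = (35.06−38)/1.3522 = -2.1742
p-value (two-sided) = 0.02969
→ bracket: 0.01<=p<0.05

p-value bracket: 0.01<=p<0.05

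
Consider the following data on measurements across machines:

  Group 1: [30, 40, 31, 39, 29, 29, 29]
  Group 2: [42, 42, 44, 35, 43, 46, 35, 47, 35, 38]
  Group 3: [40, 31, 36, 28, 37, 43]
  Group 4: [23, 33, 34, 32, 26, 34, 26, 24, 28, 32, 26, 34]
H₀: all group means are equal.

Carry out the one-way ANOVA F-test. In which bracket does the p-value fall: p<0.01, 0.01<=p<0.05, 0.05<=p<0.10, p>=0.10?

p-value bracket: p<0.01

Group means [32.43, 40.70, 35.83, 29.33], grand mean 34.314
SSB = Σnᵢ(x̄ᵢ−x̄)² = 744.229; SSW = ΣΣ(x−x̄ᵢ)² = 687.314
MSB = 744.229/3 = 248.0762; MSW = 687.314/31 = 22.1714
F = MSB/MSW = 11.1890
df = (3, 31)
p-value (upper-tail) = 0.00004
→ bracket: p<0.01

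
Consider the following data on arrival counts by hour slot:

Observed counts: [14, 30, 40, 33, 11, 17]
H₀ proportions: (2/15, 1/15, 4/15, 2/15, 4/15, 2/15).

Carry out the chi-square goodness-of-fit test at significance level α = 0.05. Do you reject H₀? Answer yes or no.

n = 145; E_i = n·p_i = [19.33, 9.67, 38.67, 19.33, 38.67, 19.33]
χ² = (14−19.33)²/19.33 + (30−9.67)²/9.67 + (40−38.67)²/38.67 + (33−19.33)²/19.33 + (11−38.67)²/38.67 + (17−19.33)²/19.33 = 74.0259
df = 5
p-value (upper-tail) = 0.00000
At α=0.05: p < α → reject H₀

reject H₀: yes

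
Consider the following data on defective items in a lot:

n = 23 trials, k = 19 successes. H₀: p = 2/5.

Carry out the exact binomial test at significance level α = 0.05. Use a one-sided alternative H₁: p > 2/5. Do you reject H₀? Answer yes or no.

reject H₀: yes

Exact binomial: n=23, k=19, p₀=2/5=0.4000
P(X≥19) from Σ C(n,i)·p₀^i·(1−p₀)^(n−i)
p-value (one-sided, H₁ greater) = 0.00004
At α=0.05: p < α → reject H₀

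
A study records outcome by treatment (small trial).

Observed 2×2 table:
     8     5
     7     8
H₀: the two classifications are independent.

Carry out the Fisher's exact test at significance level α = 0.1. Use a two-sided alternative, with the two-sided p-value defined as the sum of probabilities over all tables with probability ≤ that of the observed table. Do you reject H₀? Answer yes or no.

Margins: r₁=13, r₂=15, c₁=15, c₂=13, n=28
p_obs = C(13,8)·C(15,7)/C(28,15); sum pmf over tables with pmf ≤ p_obs
p-value (two-sided) = 0.47570
At α=0.1: p ≥ α → fail to reject H₀

reject H₀: no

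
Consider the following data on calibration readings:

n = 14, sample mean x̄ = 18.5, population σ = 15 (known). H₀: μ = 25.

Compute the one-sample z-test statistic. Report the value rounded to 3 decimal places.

test statistic = -1.621

SE = σ/√n = 15/√14 = 4.0089
z = (x̄−μ₀)/SE = (18.5−25)/4.0089 = -1.6214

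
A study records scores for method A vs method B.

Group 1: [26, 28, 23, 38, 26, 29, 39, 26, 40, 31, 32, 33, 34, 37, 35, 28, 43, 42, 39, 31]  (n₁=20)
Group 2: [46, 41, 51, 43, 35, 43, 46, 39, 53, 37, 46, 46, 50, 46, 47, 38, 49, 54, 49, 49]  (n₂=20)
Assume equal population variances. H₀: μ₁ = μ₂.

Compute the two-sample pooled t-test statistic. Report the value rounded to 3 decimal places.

test statistic = -6.970

x̄₁=33.000, s₁=5.938, n₁=20
x̄₂=45.400, s₂=5.295, n₂=20
s_p² = [19·5.938² + 19·5.295²]/38 = 31.6526
SE = √(s_p²·(1/20+1/20)) = 1.7791
t = (33.000−45.400)/1.7791 = -6.9697
df = 38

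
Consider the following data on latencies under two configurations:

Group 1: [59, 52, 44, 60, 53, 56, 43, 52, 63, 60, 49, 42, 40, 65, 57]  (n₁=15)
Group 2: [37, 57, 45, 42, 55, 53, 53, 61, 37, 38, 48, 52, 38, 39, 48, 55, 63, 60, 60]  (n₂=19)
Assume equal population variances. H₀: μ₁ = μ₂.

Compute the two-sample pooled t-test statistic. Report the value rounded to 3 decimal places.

x̄₁=53.000, s₁=7.982, n₁=15
x̄₂=49.526, s₂=8.978, n₂=19
s_p² = [14·7.982² + 18·8.978²]/32 = 73.2105
SE = √(s_p²·(1/15+1/19)) = 2.9553
t = (53.000−49.526)/2.9553 = 1.1754
df = 32

test statistic = 1.175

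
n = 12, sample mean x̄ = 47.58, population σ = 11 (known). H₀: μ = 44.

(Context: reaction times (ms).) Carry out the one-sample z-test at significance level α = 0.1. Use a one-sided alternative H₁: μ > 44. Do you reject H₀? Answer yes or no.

reject H₀: no

SE = σ/√n = 11/√12 = 3.1754
z = (x̄−μ₀)/SE = (47.58−44)/3.1754 = 1.1274
p-value (one-sided, H₁ greater) = 0.12979
At α=0.1: p ≥ α → fail to reject H₀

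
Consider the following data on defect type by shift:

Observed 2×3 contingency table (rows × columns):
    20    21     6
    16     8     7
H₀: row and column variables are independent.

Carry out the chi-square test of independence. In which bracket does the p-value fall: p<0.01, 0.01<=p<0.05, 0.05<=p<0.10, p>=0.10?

Row totals [47, 31], col totals [36, 29, 13], n=78
χ² = (20−21.69)²/21.69 + (21−17.47)²/17.47 + (6−7.83)²/7.83 + (16−14.31)²/14.31 + (8−11.53)²/11.53 + (7−5.17)²/5.17 = 3.2016
df = 2
p-value (upper-tail) = 0.20173
→ bracket: p>=0.10

p-value bracket: p>=0.10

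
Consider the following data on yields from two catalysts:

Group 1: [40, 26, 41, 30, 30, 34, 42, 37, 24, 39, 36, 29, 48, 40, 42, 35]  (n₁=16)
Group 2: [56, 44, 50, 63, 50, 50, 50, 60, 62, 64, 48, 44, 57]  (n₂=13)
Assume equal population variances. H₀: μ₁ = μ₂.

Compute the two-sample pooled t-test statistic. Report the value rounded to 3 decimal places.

test statistic = -7.051

x̄₁=35.812, s₁=6.595, n₁=16
x̄₂=53.692, s₂=7.028, n₂=13
s_p² = [15·6.595² + 12·7.028²]/27 = 46.1188
SE = √(s_p²·(1/16+1/13)) = 2.5357
t = (35.812−53.692)/2.5357 = -7.0511
df = 27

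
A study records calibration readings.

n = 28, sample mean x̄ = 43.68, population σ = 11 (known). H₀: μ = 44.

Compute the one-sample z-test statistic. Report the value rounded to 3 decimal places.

SE = σ/√n = 11/√28 = 2.0788
z = (x̄−μ₀)/SE = (43.68−44)/2.0788 = -0.1539

test statistic = -0.154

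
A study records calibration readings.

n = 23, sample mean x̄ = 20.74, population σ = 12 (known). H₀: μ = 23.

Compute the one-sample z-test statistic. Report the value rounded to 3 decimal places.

SE = σ/√n = 12/√23 = 2.5022
z = (x̄−μ₀)/SE = (20.74−23)/2.5022 = -0.9032

test statistic = -0.903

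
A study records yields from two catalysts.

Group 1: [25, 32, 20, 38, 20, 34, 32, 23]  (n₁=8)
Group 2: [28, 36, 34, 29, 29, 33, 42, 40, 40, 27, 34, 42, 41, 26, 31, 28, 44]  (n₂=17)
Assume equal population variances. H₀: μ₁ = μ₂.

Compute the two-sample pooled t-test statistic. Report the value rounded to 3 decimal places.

test statistic = -2.335

x̄₁=28.000, s₁=6.866, n₁=8
x̄₂=34.353, s₂=6.103, n₂=17
s_p² = [7·6.866² + 16·6.103²]/23 = 40.2558
SE = √(s_p²·(1/8+1/17)) = 2.7203
t = (28.000−34.353)/2.7203 = -2.3354
df = 23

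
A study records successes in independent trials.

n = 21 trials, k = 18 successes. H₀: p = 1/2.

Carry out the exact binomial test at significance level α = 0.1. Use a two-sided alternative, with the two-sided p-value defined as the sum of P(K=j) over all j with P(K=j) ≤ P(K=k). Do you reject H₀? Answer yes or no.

Exact binomial: n=21, k=18, p₀=1/2=0.5000
P(X=j) = C(n,j)·p₀^j·(1−p₀)^(n−j); p = Σ P(X=j) over j with P(X=j) ≤ P(X=18)
p-value (two-sided) = 0.00149
At α=0.1: p < α → reject H₀

reject H₀: yes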